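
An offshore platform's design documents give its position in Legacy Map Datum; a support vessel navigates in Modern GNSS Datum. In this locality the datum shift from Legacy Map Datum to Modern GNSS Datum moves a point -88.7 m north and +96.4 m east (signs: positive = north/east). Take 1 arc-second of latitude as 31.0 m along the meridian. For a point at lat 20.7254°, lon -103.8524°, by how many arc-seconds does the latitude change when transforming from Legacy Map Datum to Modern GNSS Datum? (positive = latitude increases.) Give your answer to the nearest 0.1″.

1″ of latitude = 31.00 m, so Δφ = -88.7 / 31.00 = -2.861″.

Δφ = -2.9″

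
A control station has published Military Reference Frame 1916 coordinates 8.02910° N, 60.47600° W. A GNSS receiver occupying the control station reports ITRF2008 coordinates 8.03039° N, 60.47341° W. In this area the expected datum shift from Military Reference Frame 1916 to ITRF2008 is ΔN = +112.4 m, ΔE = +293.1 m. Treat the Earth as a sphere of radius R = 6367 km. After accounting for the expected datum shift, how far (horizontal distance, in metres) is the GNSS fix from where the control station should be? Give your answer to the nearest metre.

Observed coordinate differences: Δφ = +0.00129°, Δλ = +0.00259°.
Converting to metres (1° lat = 111125 m, cos φ = 0.990197): observed ΔN = 143.4 m, observed ΔE = 285.0 m.
Subtracting the expected shift leaves a residual of 143.4 − (112.4) = 31.0 m north and 285.0 − (293.1) = -8.1 m east.
Residual distance = √(31.0² + (-8.1)²) = 32.0 m.

32 m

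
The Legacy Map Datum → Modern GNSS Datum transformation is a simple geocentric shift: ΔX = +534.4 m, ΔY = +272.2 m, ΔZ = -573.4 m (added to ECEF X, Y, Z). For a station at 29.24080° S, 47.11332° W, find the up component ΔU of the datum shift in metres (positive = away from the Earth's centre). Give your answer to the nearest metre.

ΔU = 423 m

The local up (radial) axis is (cos φ cos λ, cos φ sin λ, sin φ), giving ΔU = 317.343 − 174.027 + 280.095 = 423.41 m.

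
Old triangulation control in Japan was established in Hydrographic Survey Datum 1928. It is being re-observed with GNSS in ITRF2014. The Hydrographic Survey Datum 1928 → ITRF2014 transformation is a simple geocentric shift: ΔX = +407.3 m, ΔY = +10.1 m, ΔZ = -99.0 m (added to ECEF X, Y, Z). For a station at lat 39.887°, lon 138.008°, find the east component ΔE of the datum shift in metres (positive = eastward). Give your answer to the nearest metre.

The local east axis at (φ, λ) is (−sin λ, cos λ, 0), so ΔE = −sin(138.008°)·407.3 + cos(138.008°)·10.1 = -280.00 m.

ΔE = -280 m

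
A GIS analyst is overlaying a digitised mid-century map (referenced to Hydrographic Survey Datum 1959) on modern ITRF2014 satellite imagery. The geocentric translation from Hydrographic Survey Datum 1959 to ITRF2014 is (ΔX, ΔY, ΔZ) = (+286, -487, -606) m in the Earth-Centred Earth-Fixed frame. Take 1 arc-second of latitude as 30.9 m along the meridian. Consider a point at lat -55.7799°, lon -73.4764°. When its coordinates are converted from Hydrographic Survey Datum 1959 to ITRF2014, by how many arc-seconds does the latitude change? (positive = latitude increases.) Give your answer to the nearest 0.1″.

Δφ = 3.6″

sin φ = -0.826883, cos φ = 0.562373, sin λ = -0.958703, cos λ = 0.284410.
North component: ΔN = −sin φ cos λ·ΔX − sin φ sin λ·ΔY + cos φ·ΔZ = −(-0.826883)(0.284410)(286) − (-0.826883)(-0.958703)(-487) + (0.562373)(-606) = 112.52 m.
1° of latitude spans 3600 × 30.90 = 111240 m, so Δφ = 112.52 / 111240 × 3600 = 3.642″.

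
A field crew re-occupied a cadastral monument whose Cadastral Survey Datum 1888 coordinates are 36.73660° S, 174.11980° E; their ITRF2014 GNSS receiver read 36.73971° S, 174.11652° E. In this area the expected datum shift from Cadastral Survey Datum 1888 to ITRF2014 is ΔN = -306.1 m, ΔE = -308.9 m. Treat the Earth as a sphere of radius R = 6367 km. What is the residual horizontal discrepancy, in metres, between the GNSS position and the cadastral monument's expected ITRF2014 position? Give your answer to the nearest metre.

Observed coordinate differences: Δφ = -0.00311°, Δλ = -0.00328°.
Converting to metres (1° lat = 111125 m, cos φ = 0.801394): observed ΔN = -345.6 m, observed ΔE = -292.1 m.
Subtracting the expected shift leaves a residual of -345.6 − (-306.1) = -39.5 m north and -292.1 − (-308.9) = 16.8 m east.
Residual distance = √((-39.5)² + 16.8²) = 42.9 m.

43 m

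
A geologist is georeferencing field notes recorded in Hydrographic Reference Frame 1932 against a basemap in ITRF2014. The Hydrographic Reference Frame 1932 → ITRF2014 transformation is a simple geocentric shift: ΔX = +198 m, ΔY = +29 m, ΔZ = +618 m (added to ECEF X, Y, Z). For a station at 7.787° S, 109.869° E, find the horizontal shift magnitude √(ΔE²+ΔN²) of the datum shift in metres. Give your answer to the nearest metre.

638 m

At φ = -7.787°, λ = 109.869°: sin φ = -0.135491, cos φ = 0.990779, sin λ = 0.940472, cos λ = -0.339871.
ΔE = −sin λ·ΔX + cos λ·ΔY = −(0.940472)·(198) + (-0.339871)·(29) = -196.07 m.
ΔN = −sin φ cos λ·ΔX − sin φ sin λ·ΔY + cos φ·ΔZ = −(-0.135491)(-0.339871)(198) − (-0.135491)(0.940472)(29) + (0.990779)(618) = 606.88 m.
Horizontal magnitude = √(ΔE² + ΔN²) = √((-196.07)² + 606.88²) = 637.77 m.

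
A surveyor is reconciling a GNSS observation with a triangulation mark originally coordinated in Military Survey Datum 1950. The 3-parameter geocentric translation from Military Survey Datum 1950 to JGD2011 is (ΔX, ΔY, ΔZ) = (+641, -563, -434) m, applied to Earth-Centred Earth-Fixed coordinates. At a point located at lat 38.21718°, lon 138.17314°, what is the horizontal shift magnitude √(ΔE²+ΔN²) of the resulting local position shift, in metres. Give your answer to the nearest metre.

187 m

The local east axis at (φ, λ) is (−sin λ, cos λ, 0), so ΔE = −sin(138.17314°)·641 + cos(138.17314°)·(-563) = -7.94 m.
The local north axis is (−sin φ cos λ, −sin φ sin λ, cos φ), giving ΔN = 295.495 + 232.273 − 340.981 = 186.79 m.
Horizontal magnitude = √(ΔE² + ΔN²) = √((-7.94)² + 186.79²) = 186.96 m.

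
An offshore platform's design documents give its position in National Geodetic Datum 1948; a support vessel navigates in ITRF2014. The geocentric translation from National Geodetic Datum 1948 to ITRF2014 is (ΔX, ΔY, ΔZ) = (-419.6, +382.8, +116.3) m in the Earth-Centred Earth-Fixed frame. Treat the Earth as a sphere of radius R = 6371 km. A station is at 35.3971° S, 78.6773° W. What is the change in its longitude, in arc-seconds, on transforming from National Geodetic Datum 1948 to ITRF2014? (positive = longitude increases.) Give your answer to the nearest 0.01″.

sin φ = -0.579240, cos φ = 0.815157, sin λ = -0.980537, cos λ = 0.196335.
East component: ΔE = −sin λ·ΔX + cos λ·ΔY = −(-0.980537)(-419.6) + (0.196335)(382.8) = -336.28 m.
1° of latitude spans πR/180 = 111195 m; at latitude φ, 1° of longitude spans that × cos φ = 90641.3 m, so Δλ = -336.28 / 90641.3 × 3600 = -13.356″.

Δλ = -13.36″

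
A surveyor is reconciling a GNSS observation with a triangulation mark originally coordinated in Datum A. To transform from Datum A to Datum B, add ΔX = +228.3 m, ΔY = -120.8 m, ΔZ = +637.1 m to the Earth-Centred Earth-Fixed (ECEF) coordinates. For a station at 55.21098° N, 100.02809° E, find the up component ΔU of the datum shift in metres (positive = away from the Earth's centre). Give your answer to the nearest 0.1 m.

The local up (radial) axis is (cos φ cos λ, cos φ sin λ, sin φ), giving ΔU = -22.682 − 67.870 + 523.224 = 432.67 m.

ΔU = 432.7 m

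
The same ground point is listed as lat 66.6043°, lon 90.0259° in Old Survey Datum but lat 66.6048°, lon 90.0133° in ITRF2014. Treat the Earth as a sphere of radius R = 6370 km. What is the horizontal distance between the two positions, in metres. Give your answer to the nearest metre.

559 m

Δφ = 66.6048° − 66.6043° = +0.0005°; Δλ = 90.0133° − 90.0259° = -0.0126°.
1° along a meridian = πR/180 = 111177 m.
ΔN = Δφ × 111177 = 55.6 m; ΔE = Δλ × 111177 × cos(66.6043°) = -0.0126 × 111177 × 0.397079 = -556.2 m.
Distance = √(ΔE² + ΔN²) = √((-556.2)² + 55.6²) = 559.0 m.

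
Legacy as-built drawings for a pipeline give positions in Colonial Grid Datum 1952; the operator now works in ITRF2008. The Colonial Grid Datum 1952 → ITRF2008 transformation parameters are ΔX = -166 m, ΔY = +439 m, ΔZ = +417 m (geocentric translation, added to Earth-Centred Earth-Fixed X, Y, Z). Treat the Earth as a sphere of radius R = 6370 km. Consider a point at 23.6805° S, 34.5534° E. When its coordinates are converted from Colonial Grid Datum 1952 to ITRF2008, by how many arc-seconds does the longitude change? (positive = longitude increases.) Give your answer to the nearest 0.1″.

sin φ = -0.401636, cos φ = 0.915799, sin λ = 0.567174, cos λ = 0.823598.
East component: ΔE = −sin λ·ΔX + cos λ·ΔY = −(0.567174)(-166) + (0.823598)(439) = 455.71 m.
1° of latitude spans πR/180 = 111177 m; at latitude φ, 1° of longitude spans that × cos φ = 101816.3 m, so Δλ = 455.71 / 101816.3 × 3600 = 16.113″.

Δλ = 16.1″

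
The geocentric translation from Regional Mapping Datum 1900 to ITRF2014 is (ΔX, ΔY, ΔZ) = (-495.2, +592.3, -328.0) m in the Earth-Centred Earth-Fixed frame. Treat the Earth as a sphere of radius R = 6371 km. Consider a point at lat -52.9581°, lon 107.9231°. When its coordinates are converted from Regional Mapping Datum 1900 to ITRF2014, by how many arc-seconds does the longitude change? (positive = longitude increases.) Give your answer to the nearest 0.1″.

Δλ = 15.5″

sin φ = -0.798195, cos φ = 0.602399, sin λ = 0.951470, cos λ = -0.307740.
East component: ΔE = −sin λ·ΔX + cos λ·ΔY = −(0.951470)(-495.2) + (-0.307740)(592.3) = 288.89 m.
1° of latitude spans πR/180 = 111195 m; at latitude φ, 1° of longitude spans that × cos φ = 66983.7 m, so Δλ = 288.89 / 66983.7 × 3600 = 15.526″.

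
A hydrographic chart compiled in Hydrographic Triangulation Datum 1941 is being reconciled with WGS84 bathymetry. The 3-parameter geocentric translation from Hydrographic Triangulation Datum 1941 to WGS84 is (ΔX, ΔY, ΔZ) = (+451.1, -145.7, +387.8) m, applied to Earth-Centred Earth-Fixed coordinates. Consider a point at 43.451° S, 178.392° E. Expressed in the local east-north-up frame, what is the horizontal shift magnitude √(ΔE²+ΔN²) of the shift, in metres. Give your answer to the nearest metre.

At φ = -43.451°, λ = 178.392°: sin φ = -0.687734, cos φ = 0.725963, sin λ = 0.028061, cos λ = -0.999606.
ΔE = −sin λ·ΔX + cos λ·ΔY = −(0.028061)·(451.1) + (-0.999606)·(-145.7) = 132.98 m.
ΔN = −sin φ cos λ·ΔX − sin φ sin λ·ΔY + cos φ·ΔZ = −(-0.687734)(-0.999606)(451.1) − (-0.687734)(0.028061)(-145.7) + (0.725963)(387.8) = -31.40 m.
Horizontal magnitude = √(ΔE² + ΔN²) = √(132.98² + (-31.40)²) = 136.64 m.

137 m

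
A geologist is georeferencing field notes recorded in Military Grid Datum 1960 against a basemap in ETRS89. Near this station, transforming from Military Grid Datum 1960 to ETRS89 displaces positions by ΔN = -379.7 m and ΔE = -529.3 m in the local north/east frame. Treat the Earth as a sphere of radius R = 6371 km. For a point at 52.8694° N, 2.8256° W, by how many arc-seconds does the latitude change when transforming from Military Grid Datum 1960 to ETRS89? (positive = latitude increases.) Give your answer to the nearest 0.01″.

Δφ = -12.29″

On a sphere of radius R, 1 rad of latitude = R, so Δφ = ΔN / R = -379.7 / 6371000 = -5.9598e-05 rad = -12.293″.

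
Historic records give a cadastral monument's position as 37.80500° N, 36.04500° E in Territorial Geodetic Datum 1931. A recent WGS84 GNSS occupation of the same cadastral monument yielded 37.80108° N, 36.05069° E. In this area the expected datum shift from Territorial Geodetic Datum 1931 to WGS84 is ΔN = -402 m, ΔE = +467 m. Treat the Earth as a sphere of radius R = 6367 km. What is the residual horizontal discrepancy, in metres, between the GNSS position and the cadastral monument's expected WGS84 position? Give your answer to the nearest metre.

Observed coordinate differences: Δφ = -0.00392°, Δλ = +0.00569°.
Converting to metres (1° lat = 111125 m, cos φ = 0.790102): observed ΔN = -435.6 m, observed ΔE = 499.6 m.
Subtracting the expected shift leaves a residual of -435.6 − (-402) = -33.6 m north and 499.6 − (467) = 32.6 m east.
Residual distance = √((-33.6)² + 32.6²) = 46.8 m.

47 m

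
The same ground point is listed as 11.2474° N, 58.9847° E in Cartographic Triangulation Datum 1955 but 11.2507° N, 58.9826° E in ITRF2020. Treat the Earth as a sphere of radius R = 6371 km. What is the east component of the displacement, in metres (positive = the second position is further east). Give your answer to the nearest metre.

Δφ = 11.2507° − 11.2474° = +0.0033°; Δλ = 58.9826° − 58.9847° = -0.0021°.
1° along a meridian = πR/180 = 111195 m.
ΔN = Δφ × 111195 = 366.9 m; ΔE = Δλ × 111195 × cos(11.2474°) = -0.0021 × 111195 × 0.980794 = -229.0 m.

ΔE = -229 m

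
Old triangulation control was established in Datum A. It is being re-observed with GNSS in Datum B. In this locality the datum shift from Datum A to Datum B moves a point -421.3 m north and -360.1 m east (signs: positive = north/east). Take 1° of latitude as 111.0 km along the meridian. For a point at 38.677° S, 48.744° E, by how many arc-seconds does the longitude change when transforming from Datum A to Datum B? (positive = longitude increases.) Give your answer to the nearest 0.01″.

At latitude -38.677°, cos φ = 0.780681.
1° of longitude at this latitude = 111.0 × cos φ = 86.66 km, so Δλ = -360.1 / 86655.6 = -0.0041555° = -14.960″.

Δλ = -14.96″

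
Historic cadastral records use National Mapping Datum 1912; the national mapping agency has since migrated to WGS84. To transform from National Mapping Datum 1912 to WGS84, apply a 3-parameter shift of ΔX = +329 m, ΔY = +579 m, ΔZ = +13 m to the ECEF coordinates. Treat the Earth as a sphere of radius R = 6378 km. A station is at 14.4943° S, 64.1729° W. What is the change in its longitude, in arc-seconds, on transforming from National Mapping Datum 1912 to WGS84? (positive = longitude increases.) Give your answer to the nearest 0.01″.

sin φ = -0.250284, cos φ = 0.968173, sin λ = -0.900113, cos λ = 0.435657.
East component: ΔE = −sin λ·ΔX + cos λ·ΔY = −(-0.900113)(329) + (0.435657)(579) = 548.38 m.
1° of latitude spans πR/180 = 111317 m; at latitude φ, 1° of longitude spans that × cos φ = 107774.2 m, so Δλ = 548.38 / 107774.2 × 3600 = 18.318″.

Δλ = 18.32″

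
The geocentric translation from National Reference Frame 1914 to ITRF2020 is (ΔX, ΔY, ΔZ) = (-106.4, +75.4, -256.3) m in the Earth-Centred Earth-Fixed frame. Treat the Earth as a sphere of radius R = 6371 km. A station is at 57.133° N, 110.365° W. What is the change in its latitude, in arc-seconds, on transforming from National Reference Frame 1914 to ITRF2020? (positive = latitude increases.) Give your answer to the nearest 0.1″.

Δφ = -3.6″

sin φ = 0.839933, cos φ = 0.542691, sin λ = -0.937495, cos λ = -0.347999.
North component: ΔN = −sin φ cos λ·ΔX − sin φ sin λ·ΔY + cos φ·ΔZ = −(0.839933)(-0.347999)(-106.4) − (0.839933)(-0.937495)(75.4) + (0.542691)(-256.3) = -110.82 m.
1° of latitude spans πR/180 = 111195 m, so Δφ = -110.82 / 111195 × 3600 = -3.588″.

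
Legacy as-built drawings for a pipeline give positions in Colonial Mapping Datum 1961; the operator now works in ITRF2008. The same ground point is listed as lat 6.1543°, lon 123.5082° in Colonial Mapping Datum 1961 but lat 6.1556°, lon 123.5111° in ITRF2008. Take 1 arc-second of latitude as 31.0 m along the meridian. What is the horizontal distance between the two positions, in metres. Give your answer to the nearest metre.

353 m

Δφ = 6.1556° − 6.1543° = +0.0013°; Δλ = 123.5111° − 123.5082° = +0.0029°.
1° of latitude = 3600 × 31.00 = 111600 m.
ΔN = Δφ × 111600 = 145.1 m; ΔE = Δλ × 111600 × cos(6.1543°) = +0.0029 × 111600 × 0.994237 = 321.8 m.
Distance = √(ΔE² + ΔN²) = √(321.8² + 145.1²) = 353.0 m.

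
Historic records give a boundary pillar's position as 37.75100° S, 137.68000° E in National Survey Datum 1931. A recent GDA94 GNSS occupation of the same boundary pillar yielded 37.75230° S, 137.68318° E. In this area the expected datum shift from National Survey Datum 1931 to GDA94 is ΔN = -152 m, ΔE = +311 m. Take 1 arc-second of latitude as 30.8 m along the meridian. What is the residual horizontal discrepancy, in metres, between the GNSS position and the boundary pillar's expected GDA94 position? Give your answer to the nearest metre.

33 m

Observed coordinate differences: Δφ = -0.00130°, Δλ = +0.00318°.
Converting to metres (1° lat = 110880 m, cos φ = 0.790679): observed ΔN = -144.1 m, observed ΔE = 278.8 m.
Subtracting the expected shift leaves a residual of -144.1 − (-152) = 7.9 m north and 278.8 − (311) = -32.2 m east.
Residual distance = √(7.9² + (-32.2)²) = 33.2 m.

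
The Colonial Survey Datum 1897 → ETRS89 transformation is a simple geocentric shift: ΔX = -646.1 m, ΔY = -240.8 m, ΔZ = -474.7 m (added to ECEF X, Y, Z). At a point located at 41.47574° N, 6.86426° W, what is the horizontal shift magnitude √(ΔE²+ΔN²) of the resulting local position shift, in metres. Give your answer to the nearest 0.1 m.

320.2 m

At φ = 41.47574°, λ = -6.86426°: sin φ = 0.662303, cos φ = 0.749236, sin λ = -0.119518, cos λ = 0.992832.
ΔE = −sin λ·ΔX + cos λ·ΔY = −(-0.119518)·(-646.1) + (0.992832)·(-240.8) = -316.29 m.
ΔN = −sin φ cos λ·ΔX − sin φ sin λ·ΔY + cos φ·ΔZ = −(0.662303)(0.992832)(-646.1) − (0.662303)(-0.119518)(-240.8) + (0.749236)(-474.7) = 50.12 m.
Horizontal magnitude = √(ΔE² + ΔN²) = √((-316.29)² + 50.12²) = 320.24 m.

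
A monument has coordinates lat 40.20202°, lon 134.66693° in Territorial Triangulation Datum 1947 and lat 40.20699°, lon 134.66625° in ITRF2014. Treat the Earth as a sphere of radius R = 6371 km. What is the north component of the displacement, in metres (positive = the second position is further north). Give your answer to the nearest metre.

Δφ = 40.20699° − 40.20202° = +0.00497°; Δλ = 134.66625° − 134.66693° = -0.00068°.
1° along a meridian = πR/180 = 111195 m.
ΔN = Δφ × 111195 = 552.6 m; ΔE = Δλ × 111195 × cos(40.20202°) = -0.00068 × 111195 × 0.763773 = -57.8 m.

ΔN = 553 m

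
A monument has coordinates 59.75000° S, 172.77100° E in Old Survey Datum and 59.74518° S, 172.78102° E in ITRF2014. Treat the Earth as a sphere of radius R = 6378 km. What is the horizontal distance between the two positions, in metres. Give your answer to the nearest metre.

Δφ = -59.74518° − -59.75000° = +0.00482°; Δλ = 172.78102° − 172.77100° = +0.01002°.
1° along a meridian = πR/180 = 111317 m.
ΔN = Δφ × 111317 = 536.5 m; ΔE = Δλ × 111317 × cos(-59.75000°) = +0.01002 × 111317 × 0.503774 = 561.9 m.
Distance = √(ΔE² + ΔN²) = √(561.9² + 536.5²) = 776.9 m.

777 m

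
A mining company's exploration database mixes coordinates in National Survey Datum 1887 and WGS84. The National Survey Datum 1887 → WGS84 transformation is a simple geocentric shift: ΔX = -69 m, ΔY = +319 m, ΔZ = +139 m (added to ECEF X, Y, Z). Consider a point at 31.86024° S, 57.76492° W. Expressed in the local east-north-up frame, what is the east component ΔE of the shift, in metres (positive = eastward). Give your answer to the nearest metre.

At φ = -31.86024°, λ = -57.76492°: sin φ = -0.527849, cos φ = 0.849338, sin λ = -0.845867, cos λ = 0.533394.
ΔE = −sin λ·ΔX + cos λ·ΔY = −(-0.845867)·(-69) + (0.533394)·(319) = 111.79 m.

ΔE = 112 m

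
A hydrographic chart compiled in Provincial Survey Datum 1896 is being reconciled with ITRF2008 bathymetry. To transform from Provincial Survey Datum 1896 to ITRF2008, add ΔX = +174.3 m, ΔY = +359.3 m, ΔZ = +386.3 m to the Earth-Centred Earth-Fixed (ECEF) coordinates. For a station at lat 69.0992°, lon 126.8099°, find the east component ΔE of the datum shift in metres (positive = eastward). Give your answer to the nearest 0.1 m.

ΔE = -354.8 m

At φ = 69.0992°, λ = 126.8099°: sin φ = 0.934199, cos φ = 0.356751, sin λ = 0.800628, cos λ = -0.599162.
ΔE = −sin λ·ΔX + cos λ·ΔY = −(0.800628)·(174.3) + (-0.599162)·(359.3) = -354.83 m.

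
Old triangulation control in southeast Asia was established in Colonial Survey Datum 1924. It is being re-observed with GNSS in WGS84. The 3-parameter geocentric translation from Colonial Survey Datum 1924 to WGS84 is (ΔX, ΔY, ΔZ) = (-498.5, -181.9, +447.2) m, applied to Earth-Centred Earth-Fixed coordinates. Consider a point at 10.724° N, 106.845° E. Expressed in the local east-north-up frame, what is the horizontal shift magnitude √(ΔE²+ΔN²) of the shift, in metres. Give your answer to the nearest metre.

692 m

At φ = 10.724°, λ = 106.845°: sin φ = 0.186078, cos φ = 0.982535, sin λ = 0.957092, cos λ = -0.289784.
ΔE = −sin λ·ΔX + cos λ·ΔY = −(0.957092)·(-498.5) + (-0.289784)·(-181.9) = 529.82 m.
ΔN = −sin φ cos λ·ΔX − sin φ sin λ·ΔY + cos φ·ΔZ = −(0.186078)(-0.289784)(-498.5) − (0.186078)(0.957092)(-181.9) + (0.982535)(447.2) = 444.90 m.
Horizontal magnitude = √(ΔE² + ΔN²) = √(529.82² + 444.90²) = 691.85 m.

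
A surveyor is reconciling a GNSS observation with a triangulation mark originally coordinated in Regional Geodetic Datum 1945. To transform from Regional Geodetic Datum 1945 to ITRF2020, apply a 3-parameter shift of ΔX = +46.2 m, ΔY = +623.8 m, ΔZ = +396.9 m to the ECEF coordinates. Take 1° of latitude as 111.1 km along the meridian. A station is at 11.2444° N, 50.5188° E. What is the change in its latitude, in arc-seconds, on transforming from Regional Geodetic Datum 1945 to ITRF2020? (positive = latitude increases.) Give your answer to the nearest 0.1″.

Δφ = 9.4″

sin φ = 0.194994, cos φ = 0.980804, sin λ = 0.771833, cos λ = 0.635825.
North component: ΔN = −sin φ cos λ·ΔX − sin φ sin λ·ΔY + cos φ·ΔZ = −(0.194994)(0.635825)(46.2) − (0.194994)(0.771833)(623.8) + (0.980804)(396.9) = 289.67 m.
1° of latitude spans 111100 m, so Δφ = 289.67 / 111100 × 3600 = 9.386″.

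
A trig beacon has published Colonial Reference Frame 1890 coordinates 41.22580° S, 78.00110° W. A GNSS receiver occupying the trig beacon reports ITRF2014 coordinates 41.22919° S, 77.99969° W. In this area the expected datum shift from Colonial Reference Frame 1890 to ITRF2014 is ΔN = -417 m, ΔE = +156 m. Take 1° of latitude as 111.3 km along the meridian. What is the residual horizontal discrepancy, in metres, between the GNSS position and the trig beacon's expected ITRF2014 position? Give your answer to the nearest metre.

55 m

Observed coordinate differences: Δφ = -0.00339°, Δλ = +0.00141°.
Converting to metres (1° lat = 111300 m, cos φ = 0.752118): observed ΔN = -377.3 m, observed ΔE = 118.0 m.
Subtracting the expected shift leaves a residual of -377.3 − (-417) = 39.7 m north and 118.0 − (156) = -38.0 m east.
Residual distance = √(39.7² + (-38.0)²) = 54.9 m.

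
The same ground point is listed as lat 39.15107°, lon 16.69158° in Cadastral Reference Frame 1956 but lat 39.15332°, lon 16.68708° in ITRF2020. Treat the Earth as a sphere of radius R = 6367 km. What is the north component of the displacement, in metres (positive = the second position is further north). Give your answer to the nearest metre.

Δφ = 39.15332° − 39.15107° = +0.00225°; Δλ = 16.68708° − 16.69158° = -0.00450°.
1° along a meridian = πR/180 = 111125 m.
ΔN = Δφ × 111125 = 250.0 m; ΔE = Δλ × 111125 × cos(39.15107°) = -0.00450 × 111125 × 0.775484 = -387.8 m.

ΔN = 250 m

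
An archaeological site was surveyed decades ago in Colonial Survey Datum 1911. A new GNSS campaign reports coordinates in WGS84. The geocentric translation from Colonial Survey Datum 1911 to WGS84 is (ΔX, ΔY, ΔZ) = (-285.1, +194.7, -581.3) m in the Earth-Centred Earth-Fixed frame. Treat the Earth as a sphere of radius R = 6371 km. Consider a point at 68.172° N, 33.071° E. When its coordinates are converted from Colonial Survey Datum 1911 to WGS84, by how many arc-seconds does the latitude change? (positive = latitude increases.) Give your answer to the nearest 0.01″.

Δφ = -3.01″

sin φ = 0.928304, cos φ = 0.371822, sin λ = 0.545678, cos λ = 0.837995.
North component: ΔN = −sin φ cos λ·ΔX − sin φ sin λ·ΔY + cos φ·ΔZ = −(0.928304)(0.837995)(-285.1) − (0.928304)(0.545678)(194.7) + (0.371822)(-581.3) = -92.98 m.
1° of latitude spans πR/180 = 111195 m, so Δφ = -92.98 / 111195 × 3600 = -3.010″.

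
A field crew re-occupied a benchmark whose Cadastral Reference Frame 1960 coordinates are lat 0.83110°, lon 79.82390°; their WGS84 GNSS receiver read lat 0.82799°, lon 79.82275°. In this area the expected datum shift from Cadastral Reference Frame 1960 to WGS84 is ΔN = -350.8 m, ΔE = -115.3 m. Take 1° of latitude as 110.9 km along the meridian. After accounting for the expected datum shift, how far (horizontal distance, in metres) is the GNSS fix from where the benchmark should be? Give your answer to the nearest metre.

14 m

Observed coordinate differences: Δφ = -0.00311°, Δλ = -0.00115°.
Converting to metres (1° lat = 110900 m, cos φ = 0.999895): observed ΔN = -344.9 m, observed ΔE = -127.5 m.
Subtracting the expected shift leaves a residual of -344.9 − (-350.8) = 5.9 m north and -127.5 − (-115.3) = -12.2 m east.
Residual distance = √(5.9² + (-12.2)²) = 13.6 m.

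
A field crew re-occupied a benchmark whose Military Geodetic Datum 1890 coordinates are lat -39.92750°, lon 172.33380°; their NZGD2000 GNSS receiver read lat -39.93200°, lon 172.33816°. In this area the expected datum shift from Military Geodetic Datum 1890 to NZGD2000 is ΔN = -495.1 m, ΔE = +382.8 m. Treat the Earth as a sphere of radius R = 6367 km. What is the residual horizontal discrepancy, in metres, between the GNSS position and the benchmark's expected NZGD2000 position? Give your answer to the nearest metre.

12 m

Observed coordinate differences: Δφ = -0.00450°, Δλ = +0.00436°.
Converting to metres (1° lat = 111125 m, cos φ = 0.766857): observed ΔN = -500.1 m, observed ΔE = 371.5 m.
Subtracting the expected shift leaves a residual of -500.1 − (-495.1) = -5.0 m north and 371.5 − (382.8) = -11.3 m east.
Residual distance = √((-5.0)² + (-11.3)²) = 12.3 m.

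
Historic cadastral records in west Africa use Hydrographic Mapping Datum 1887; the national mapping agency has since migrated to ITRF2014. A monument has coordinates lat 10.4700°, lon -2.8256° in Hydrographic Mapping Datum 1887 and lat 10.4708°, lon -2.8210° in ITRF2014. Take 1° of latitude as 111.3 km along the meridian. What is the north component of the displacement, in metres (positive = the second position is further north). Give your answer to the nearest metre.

ΔN = 89 m

Δφ = 10.4708° − 10.4700° = +0.0008°; Δλ = -2.8210° − -2.8256° = +0.0046°.
ΔN = Δφ × 111300 = 89.0 m; ΔE = Δλ × 111300 × cos(10.4700°) = +0.0046 × 111300 × 0.983350 = 503.5 m.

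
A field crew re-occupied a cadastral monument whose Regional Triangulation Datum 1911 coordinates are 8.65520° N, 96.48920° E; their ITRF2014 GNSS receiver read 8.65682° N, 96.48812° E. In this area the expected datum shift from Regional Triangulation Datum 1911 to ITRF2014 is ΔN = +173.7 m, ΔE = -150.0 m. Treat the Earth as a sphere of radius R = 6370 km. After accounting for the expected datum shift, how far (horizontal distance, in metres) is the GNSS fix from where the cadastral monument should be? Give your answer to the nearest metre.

32 m

Observed coordinate differences: Δφ = +0.00162°, Δλ = -0.00108°.
Converting to metres (1° lat = 111177 m, cos φ = 0.988612): observed ΔN = 180.1 m, observed ΔE = -118.7 m.
Subtracting the expected shift leaves a residual of 180.1 − (173.7) = 6.4 m north and -118.7 − (-150.0) = 31.3 m east.
Residual distance = √(6.4² + 31.3²) = 31.9 m.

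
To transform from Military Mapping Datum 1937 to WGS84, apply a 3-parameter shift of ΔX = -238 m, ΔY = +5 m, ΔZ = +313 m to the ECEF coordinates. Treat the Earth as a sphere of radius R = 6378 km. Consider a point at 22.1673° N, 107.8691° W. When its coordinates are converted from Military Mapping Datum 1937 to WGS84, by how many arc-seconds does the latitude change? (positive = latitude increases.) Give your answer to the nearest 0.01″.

sin φ = 0.377312, cos φ = 0.926086, sin λ = -0.951760, cos λ = -0.306843.
North component: ΔN = −sin φ cos λ·ΔX − sin φ sin λ·ΔY + cos φ·ΔZ = −(0.377312)(-0.306843)(-238) − (0.377312)(-0.951760)(5) + (0.926086)(313) = 264.11 m.
1° of latitude spans πR/180 = 111317 m, so Δφ = 264.11 / 111317 × 3600 = 8.541″.

Δφ = 8.54″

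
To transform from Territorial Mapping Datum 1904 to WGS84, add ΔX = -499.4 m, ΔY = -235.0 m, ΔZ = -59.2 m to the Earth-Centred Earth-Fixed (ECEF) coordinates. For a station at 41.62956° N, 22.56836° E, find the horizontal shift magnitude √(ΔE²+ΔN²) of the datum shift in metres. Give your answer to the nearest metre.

323 m

At φ = 41.62956°, λ = 22.56836°: sin φ = 0.664312, cos φ = 0.747455, sin λ = 0.383785, cos λ = 0.923422.
ΔE = −sin λ·ΔX + cos λ·ΔY = −(0.383785)·(-499.4) + (0.923422)·(-235.0) = -25.34 m.
ΔN = −sin φ cos λ·ΔX − sin φ sin λ·ΔY + cos φ·ΔZ = −(0.664312)(0.923422)(-499.4) − (0.664312)(0.383785)(-235.0) + (0.747455)(-59.2) = 322.02 m.
Horizontal magnitude = √(ΔE² + ΔN²) = √((-25.34)² + 322.02²) = 323.01 m.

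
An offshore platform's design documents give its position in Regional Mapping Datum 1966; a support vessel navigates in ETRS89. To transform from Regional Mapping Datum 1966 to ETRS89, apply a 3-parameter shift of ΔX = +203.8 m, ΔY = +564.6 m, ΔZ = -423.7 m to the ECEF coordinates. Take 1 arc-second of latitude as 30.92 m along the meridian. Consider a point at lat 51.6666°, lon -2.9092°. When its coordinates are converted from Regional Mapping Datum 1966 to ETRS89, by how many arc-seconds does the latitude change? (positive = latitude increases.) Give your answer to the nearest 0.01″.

sin φ = 0.784415, cos φ = 0.620236, sin λ = -0.050753, cos λ = 0.998711.
North component: ΔN = −sin φ cos λ·ΔX − sin φ sin λ·ΔY + cos φ·ΔZ = −(0.784415)(0.998711)(203.8) − (0.784415)(-0.050753)(564.6) + (0.620236)(-423.7) = -399.97 m.
1° of latitude spans 3600 × 30.92 = 111312 m, so Δφ = -399.97 / 111312 × 3600 = -12.936″.

Δφ = -12.94″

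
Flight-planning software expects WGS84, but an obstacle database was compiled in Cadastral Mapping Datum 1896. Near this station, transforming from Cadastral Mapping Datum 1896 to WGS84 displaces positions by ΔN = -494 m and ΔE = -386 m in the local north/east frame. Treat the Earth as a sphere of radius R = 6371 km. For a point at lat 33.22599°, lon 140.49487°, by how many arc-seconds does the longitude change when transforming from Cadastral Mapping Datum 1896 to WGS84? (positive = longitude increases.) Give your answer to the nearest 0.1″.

Δλ = -14.9″

At latitude 33.22599°, cos φ = 0.836516.
One radian of longitude at latitude φ spans R cos φ, so Δλ = ΔE / (R cos φ) = -386.0 / (6371000 × 0.836516) = -7.2428e-05 rad = -14.939″.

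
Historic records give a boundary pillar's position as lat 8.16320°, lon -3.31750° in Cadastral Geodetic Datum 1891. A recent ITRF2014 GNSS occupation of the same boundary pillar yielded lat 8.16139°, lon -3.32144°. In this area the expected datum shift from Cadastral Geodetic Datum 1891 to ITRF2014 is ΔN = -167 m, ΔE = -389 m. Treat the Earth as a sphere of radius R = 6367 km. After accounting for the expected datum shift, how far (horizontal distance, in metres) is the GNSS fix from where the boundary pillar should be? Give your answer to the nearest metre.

56 m

Observed coordinate differences: Δφ = -0.00181°, Δλ = -0.00394°.
Converting to metres (1° lat = 111125 m, cos φ = 0.989868): observed ΔN = -201.1 m, observed ΔE = -433.4 m.
Subtracting the expected shift leaves a residual of -201.1 − (-167) = -34.1 m north and -433.4 − (-389) = -44.4 m east.
Residual distance = √((-34.1)² + (-44.4)²) = 56.0 m.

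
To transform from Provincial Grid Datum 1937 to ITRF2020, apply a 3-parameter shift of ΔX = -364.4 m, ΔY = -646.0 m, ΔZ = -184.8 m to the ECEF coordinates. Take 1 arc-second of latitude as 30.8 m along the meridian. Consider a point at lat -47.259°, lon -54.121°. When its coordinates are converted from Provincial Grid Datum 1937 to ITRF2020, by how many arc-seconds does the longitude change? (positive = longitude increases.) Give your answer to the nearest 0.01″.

Δλ = -32.24″

sin φ = -0.734429, cos φ = 0.678685, sin λ = -0.810257, cos λ = 0.586075.
East component: ΔE = −sin λ·ΔX + cos λ·ΔY = −(-0.810257)(-364.4) + (0.586075)(-646.0) = -673.86 m.
1° of latitude spans 3600 × 30.80 = 110880 m; at latitude φ, 1° of longitude spans that × cos φ = 75252.6 m, so Δλ = -673.86 / 75252.6 × 3600 = -32.237″.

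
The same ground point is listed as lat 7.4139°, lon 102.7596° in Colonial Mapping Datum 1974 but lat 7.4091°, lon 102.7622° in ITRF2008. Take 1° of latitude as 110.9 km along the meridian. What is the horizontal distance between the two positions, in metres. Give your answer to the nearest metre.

Δφ = 7.4091° − 7.4139° = -0.0048°; Δλ = 102.7622° − 102.7596° = +0.0026°.
ΔN = Δφ × 110900 = -532.3 m; ΔE = Δλ × 110900 × cos(7.4139°) = +0.0026 × 110900 × 0.991640 = 285.9 m.
Distance = √(ΔE² + ΔN²) = √(285.9² + (-532.3)²) = 604.3 m.

604 m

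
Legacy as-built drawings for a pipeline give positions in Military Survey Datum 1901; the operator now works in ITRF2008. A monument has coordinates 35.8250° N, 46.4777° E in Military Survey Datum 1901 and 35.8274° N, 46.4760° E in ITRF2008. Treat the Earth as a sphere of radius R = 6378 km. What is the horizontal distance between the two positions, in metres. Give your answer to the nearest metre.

308 m

Δφ = 35.8274° − 35.8250° = +0.0024°; Δλ = 46.4760° − 46.4777° = -0.0017°.
1° along a meridian = πR/180 = 111317 m.
ΔN = Δφ × 111317 = 267.2 m; ΔE = Δλ × 111317 × cos(35.8250°) = -0.0017 × 111317 × 0.810809 = -153.4 m.
Distance = √(ΔE² + ΔN²) = √((-153.4)² + 267.2²) = 308.1 m.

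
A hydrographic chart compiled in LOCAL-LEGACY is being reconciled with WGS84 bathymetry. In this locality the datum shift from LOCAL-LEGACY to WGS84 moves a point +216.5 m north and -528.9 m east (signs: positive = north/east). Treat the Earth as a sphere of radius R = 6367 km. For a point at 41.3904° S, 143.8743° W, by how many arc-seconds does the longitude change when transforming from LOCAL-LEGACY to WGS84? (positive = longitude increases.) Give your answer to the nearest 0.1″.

Δλ = -22.8″

At latitude -41.3904°, cos φ = 0.750222.
One radian of longitude at latitude φ spans R cos φ, so Δλ = ΔE / (R cos φ) = -528.9 / (6367000 × 0.750222) = -1.1073e-04 rad = -22.839″.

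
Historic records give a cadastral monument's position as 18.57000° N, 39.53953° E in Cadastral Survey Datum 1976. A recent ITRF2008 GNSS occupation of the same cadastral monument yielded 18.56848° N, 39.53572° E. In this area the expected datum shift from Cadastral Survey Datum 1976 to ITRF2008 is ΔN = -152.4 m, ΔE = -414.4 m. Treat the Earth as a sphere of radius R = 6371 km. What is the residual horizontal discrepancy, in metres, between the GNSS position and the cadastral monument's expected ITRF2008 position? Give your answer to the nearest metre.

21 m

Observed coordinate differences: Δφ = -0.00152°, Δλ = -0.00381°.
Converting to metres (1° lat = 111195 m, cos φ = 0.947935): observed ΔN = -169.0 m, observed ΔE = -401.6 m.
Subtracting the expected shift leaves a residual of -169.0 − (-152.4) = -16.6 m north and -401.6 − (-414.4) = 12.8 m east.
Residual distance = √((-16.6)² + 12.8²) = 21.0 m.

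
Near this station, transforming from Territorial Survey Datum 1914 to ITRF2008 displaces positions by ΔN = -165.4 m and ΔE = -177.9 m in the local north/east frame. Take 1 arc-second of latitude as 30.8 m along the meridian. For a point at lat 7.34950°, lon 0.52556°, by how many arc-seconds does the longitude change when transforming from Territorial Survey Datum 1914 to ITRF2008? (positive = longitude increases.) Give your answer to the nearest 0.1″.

At latitude 7.34950°, cos φ = 0.991784.
1″ of longitude at this latitude = 30.80 × cos φ = 30.5470 m, so Δλ = -177.9 / 30.5470 = -5.824″.

Δλ = -5.8″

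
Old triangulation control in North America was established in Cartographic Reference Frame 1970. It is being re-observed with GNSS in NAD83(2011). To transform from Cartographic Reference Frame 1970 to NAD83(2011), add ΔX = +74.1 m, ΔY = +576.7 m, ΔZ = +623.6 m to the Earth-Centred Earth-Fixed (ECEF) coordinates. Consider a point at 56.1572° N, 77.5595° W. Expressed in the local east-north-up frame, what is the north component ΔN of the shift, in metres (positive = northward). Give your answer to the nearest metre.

The local north axis is (−sin φ cos λ, −sin φ sin λ, cos φ), giving ΔN = -13.258 + 467.742 + 347.293 = 801.78 m.

ΔN = 802 m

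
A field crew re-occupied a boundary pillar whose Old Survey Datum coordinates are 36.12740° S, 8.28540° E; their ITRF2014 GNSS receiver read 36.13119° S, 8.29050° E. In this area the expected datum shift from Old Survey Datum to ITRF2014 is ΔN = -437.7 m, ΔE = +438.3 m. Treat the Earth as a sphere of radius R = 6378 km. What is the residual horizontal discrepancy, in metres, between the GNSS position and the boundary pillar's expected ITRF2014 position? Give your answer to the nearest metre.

26 m

Observed coordinate differences: Δφ = -0.00379°, Δλ = +0.00510°.
Converting to metres (1° lat = 111317 m, cos φ = 0.807708): observed ΔN = -421.9 m, observed ΔE = 458.5 m.
Subtracting the expected shift leaves a residual of -421.9 − (-437.7) = 15.8 m north and 458.5 − (438.3) = 20.2 m east.
Residual distance = √(15.8² + 20.2²) = 25.7 m.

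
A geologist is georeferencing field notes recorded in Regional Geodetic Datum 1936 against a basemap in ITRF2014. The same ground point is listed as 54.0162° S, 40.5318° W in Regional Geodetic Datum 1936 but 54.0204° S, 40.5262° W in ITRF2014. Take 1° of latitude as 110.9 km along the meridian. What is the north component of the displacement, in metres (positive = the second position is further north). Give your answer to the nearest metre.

Δφ = -54.0204° − -54.0162° = -0.0042°; Δλ = -40.5262° − -40.5318° = +0.0056°.
ΔN = Δφ × 110900 = -465.8 m; ΔE = Δλ × 110900 × cos(-54.0162°) = +0.0056 × 110900 × 0.587556 = 364.9 m.

ΔN = -466 m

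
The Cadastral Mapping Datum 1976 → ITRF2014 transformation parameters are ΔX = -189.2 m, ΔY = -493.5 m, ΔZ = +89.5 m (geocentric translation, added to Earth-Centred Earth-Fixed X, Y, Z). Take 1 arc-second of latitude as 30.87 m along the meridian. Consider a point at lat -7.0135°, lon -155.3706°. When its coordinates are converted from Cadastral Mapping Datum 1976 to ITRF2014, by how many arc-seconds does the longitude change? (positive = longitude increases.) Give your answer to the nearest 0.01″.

Δλ = 12.07″

sin φ = -0.122103, cos φ = 0.992517, sin λ = -0.416747, cos λ = -0.909022.
East component: ΔE = −sin λ·ΔX + cos λ·ΔY = −(-0.416747)(-189.2) + (-0.909022)(-493.5) = 369.75 m.
1° of latitude spans 3600 × 30.87 = 111132 m; at latitude φ, 1° of longitude spans that × cos φ = 110300.4 m, so Δλ = 369.75 / 110300.4 × 3600 = 12.068″.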